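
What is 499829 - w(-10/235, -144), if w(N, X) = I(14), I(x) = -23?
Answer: 499852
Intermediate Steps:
w(N, X) = -23
499829 - w(-10/235, -144) = 499829 - 1*(-23) = 499829 + 23 = 499852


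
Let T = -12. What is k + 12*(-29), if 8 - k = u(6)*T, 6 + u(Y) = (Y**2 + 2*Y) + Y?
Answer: 236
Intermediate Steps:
u(Y) = -6 + Y**2 + 3*Y (u(Y) = -6 + ((Y**2 + 2*Y) + Y) = -6 + (Y**2 + 3*Y) = -6 + Y**2 + 3*Y)
k = 584 (k = 8 - (-6 + 6**2 + 3*6)*(-12) = 8 - (-6 + 36 + 18)*(-12) = 8 - 48*(-12) = 8 - 1*(-576) = 8 + 576 = 584)
k + 12*(-29) = 584 + 12*(-29) = 584 - 348 = 236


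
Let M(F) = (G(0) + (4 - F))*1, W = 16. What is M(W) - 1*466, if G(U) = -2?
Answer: -480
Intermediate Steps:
M(F) = 2 - F (M(F) = (-2 + (4 - F))*1 = (2 - F)*1 = 2 - F)
M(W) - 1*466 = (2 - 1*16) - 1*466 = (2 - 16) - 466 = -14 - 466 = -480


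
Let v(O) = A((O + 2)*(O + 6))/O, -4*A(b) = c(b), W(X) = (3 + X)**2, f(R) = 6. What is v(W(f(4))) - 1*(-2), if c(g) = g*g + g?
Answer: -8691569/54 ≈ -1.6096e+5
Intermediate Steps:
c(g) = g + g**2 (c(g) = g**2 + g = g + g**2)
A(b) = -b*(1 + b)/4
v(O) = -(1 + (2 + O)*(6 + O))*(2 + O)*(6 + O)/(4*O) (v(O) = (-(O + 2)*(O + 6)*(1 + (O + 2)*(O + 6))/4)/O = (-(2 + O)*(6 + O)*(1 + (2 + O)*(6 + O))/4)/O = (-(1 + (2 + O)*(6 + O))*(2 + O)*(6 + O)/4)/O = -(1 + (2 + O)*(6 + O))*(2 + O)*(6 + O)/(4*O))
v(W(f(4))) - 1*(-2) = -(12 + ((3 + 6)**2)**2 + 8*(3 + 6)**2)*(13 + ((3 + 6)**2)**2 + 8*(3 + 6)**2)/(4*((3 + 6)**2)) - 1*(-2) = -(12 + (9**2)**2 + 8*9**2)*(13 + (9**2)**2 + 8*9**2)/(4*(9**2)) + 2 = -1/4*(12 + 81**2 + 8*81)*(13 + 81**2 + 8*81)/81 + 2 = -1/4*1/81*(12 + 6561 + 648)*(13 + 6561 + 648) + 2 = -1/4*1/81*7221*7222 + 2 = -8691677/54 + 2 = -8691569/54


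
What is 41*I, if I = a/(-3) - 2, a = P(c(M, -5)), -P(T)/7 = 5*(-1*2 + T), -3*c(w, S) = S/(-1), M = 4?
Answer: -16523/9 ≈ -1835.9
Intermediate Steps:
c(w, S) = S/3 (c(w, S) = -S/(3*(-1)) = -S*(-1)/3 = -(-1)*S/3 = S/3)
P(T) = 70 - 35*T (P(T) = -35*(-1*2 + T) = -35*(-2 + T) = -7*(-10 + 5*T) = 70 - 35*T)
a = 385/3 (a = 70 - 35*(-5)/3 = 70 - 35*(-5/3) = 70 + 175/3 = 385/3 ≈ 128.33)
I = -403/9 (I = (385/3)/(-3) - 2 = (385/3)*(-⅓) - 2 = -385/9 - 2 = -403/9 ≈ -44.778)
41*I = 41*(-403/9) = -16523/9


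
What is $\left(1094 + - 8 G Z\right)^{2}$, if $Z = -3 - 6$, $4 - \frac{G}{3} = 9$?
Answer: $196$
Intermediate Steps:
$G = -15$ ($G = 12 - 27 = -15$)
$Z = -9$ ($Z = -3 - 6 = -9$)
$\left(1094 + - 8 G Z\right)^{2} = \left(1094 + \left(-8\right) \left(-15\right) \left(-9\right)\right)^{2} = \left(1094 + 120 \left(-9\right)\right)^{2} = \left(1094 - 1080\right)^{2} = 14^{2} = 196$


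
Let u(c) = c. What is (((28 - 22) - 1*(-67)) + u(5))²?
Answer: 6084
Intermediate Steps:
(((28 - 22) - 1*(-67)) + u(5))² = (((28 - 22) - 1*(-67)) + 5)² = ((6 + 67) + 5)² = (73 + 5)² = 78² = 6084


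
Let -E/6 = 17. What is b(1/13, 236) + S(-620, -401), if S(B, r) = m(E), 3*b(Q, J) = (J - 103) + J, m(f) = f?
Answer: 21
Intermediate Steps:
E = -102 (E = -6*17 = -102)
b(Q, J) = -103/3 + 2*J/3 (b(Q, J) = ((J - 103) + J)/3 = ((-103 + J) + J)/3 = (-103 + 2*J)/3 = -103/3 + 2*J/3)
S(B, r) = -102
b(1/13, 236) + S(-620, -401) = (-103/3 + (⅔)*236) - 102 = (-103/3 + 472/3) - 102 = 123 - 102 = 21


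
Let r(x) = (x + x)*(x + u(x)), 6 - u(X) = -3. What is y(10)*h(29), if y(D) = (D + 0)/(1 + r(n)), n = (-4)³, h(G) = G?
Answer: 290/7041 ≈ 0.041187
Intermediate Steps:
n = -64
u(X) = 9 (u(X) = 6 - 1*(-3) = 6 + 3 = 9)
r(x) = 2*x*(9 + x) (r(x) = (x + x)*(x + 9) = (2*x)*(9 + x) = 2*x*(9 + x))
y(D) = D/7041 (y(D) = (D + 0)/(1 + 2*(-64)*(9 - 64)) = D/(1 + 2*(-64)*(-55)) = D/(1 + 7040) = D/7041)
y(10)*h(29) = ((1/7041)*10)*29 = (10/7041)*29 = 290/7041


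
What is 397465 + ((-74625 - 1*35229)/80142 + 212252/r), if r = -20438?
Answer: 54250453286442/136495183 ≈ 3.9745e+5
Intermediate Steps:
397465 + ((-74625 - 1*35229)/80142 + 212252/r) = 397465 + ((-74625 - 1*35229)/80142 + 212252/(-20438)) = 397465 + ((-74625 - 35229)*(1/80142) + 212252*(-1/20438)) = 397465 + (-109854*1/80142 - 106126/10219) = 397465 + (-18309/13357 - 106126/10219) = 397465 - 1604624653/136495183 = 54250453286442/136495183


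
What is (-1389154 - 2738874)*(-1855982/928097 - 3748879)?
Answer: 14362751884869218860/928097 ≈ 1.5475e+13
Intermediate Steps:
(-1389154 - 2738874)*(-1855982/928097 - 3748879) = -4128028*(-1855982*1/928097 - 3748879) = -4128028*(-1855982/928097 - 3748879) = -4128028*(-3479325209245/928097) = 14362751884869218860/928097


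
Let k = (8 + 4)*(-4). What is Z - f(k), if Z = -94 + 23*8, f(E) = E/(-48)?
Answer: 89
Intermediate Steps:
k = -48 (k = 12*(-4) = -48)
f(E) = -E/48 (f(E) = E*(-1/48) = -E/48)
Z = 90 (Z = -94 + 184 = 90)
Z - f(k) = 90 - (-1)*(-48)/48 = 90 - 1*1 = 90 - 1 = 89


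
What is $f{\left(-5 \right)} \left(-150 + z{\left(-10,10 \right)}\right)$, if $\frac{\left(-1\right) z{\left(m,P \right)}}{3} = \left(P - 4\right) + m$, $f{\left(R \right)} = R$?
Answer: $690$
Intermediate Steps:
$z{\left(m,P \right)} = 12 - 3 P - 3 m$ ($z{\left(m,P \right)} = - 3 \left(\left(P - 4\right) + m\right) = - 3 \left(\left(-4 + P\right) + m\right) = - 3 \left(-4 + P + m\right) = 12 - 3 P - 3 m$)
$f{\left(-5 \right)} \left(-150 + z{\left(-10,10 \right)}\right) = - 5 \left(-150 - -12\right) = - 5 \left(-150 + \left(12 - 30 + 30\right)\right) = - 5 \left(-150 + 12\right) = \left(-5\right) \left(-138\right) = 690$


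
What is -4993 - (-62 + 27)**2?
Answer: -6218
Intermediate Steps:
-4993 - (-62 + 27)**2 = -4993 - 1*(-35)**2 = -4993 - 1*1225 = -4993 - 1225 = -6218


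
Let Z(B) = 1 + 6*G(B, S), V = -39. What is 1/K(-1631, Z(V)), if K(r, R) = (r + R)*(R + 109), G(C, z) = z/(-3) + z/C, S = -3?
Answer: -169/31954484 ≈ -5.2888e-6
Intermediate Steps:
G(C, z) = -z/3 + z/C (G(C, z) = z*(-⅓) + z/C = -z/3 + z/C)
Z(B) = 7 - 18/B (Z(B) = 1 + 6*(-⅓*(-3) - 3/B) = 1 + 6*(1 - 3/B) = 1 + (6 - 18/B) = 7 - 18/B)
K(r, R) = (109 + R)*(R + r) (K(r, R) = (R + r)*(109 + R) = (109 + R)*(R + r))
1/K(-1631, Z(V)) = 1/((7 - 18/(-39))² + 109*(7 - 18/(-39)) + 109*(-1631) + (7 - 18/(-39))*(-1631)) = 1/((7 - 18*(-1/39))² + 109*(7 - 18*(-1/39)) - 177779 + (7 - 18*(-1/39))*(-1631)) = 1/((7 + 6/13)² + 109*(7 + 6/13) - 177779 + (7 + 6/13)*(-1631)) = 1/((97/13)² + 109*(97/13) - 177779 + (97/13)*(-1631)) = 1/(9409/169 + 10573/13 - 177779 - 158207/13) = 1/(-31954484/169) = -169/31954484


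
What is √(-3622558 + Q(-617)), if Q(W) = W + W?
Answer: 4*I*√226487 ≈ 1903.6*I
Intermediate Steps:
Q(W) = 2*W
√(-3622558 + Q(-617)) = √(-3622558 + 2*(-617)) = √(-3622558 - 1234) = √(-3623792) = 4*I*√226487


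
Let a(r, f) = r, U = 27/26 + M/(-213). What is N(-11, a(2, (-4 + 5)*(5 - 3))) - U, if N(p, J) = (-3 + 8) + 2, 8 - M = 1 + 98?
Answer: 30649/5538 ≈ 5.5343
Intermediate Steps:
M = -91 (M = 8 - (1 + 98) = 8 - 1*99 = 8 - 99 = -91)
U = 8117/5538 (U = 27/26 - 91/(-213) = 27*(1/26) - 91*(-1/213) = 27/26 + 91/213 = 8117/5538 ≈ 1.4657)
N(p, J) = 7 (N(p, J) = 5 + 2 = 7)
N(-11, a(2, (-4 + 5)*(5 - 3))) - U = 7 - 1*8117/5538 = 7 - 8117/5538 = 30649/5538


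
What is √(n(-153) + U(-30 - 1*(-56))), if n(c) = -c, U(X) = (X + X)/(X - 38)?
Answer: √1338/3 ≈ 12.193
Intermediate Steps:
U(X) = 2*X/(-38 + X) (U(X) = (2*X)/(-38 + X) = 2*X/(-38 + X))
√(n(-153) + U(-30 - 1*(-56))) = √(-1*(-153) + 2*(-30 - 1*(-56))/(-38 + (-30 - 1*(-56)))) = √(153 + 2*(-30 + 56)/(-38 + (-30 + 56))) = √(153 + 2*26/(-38 + 26)) = √(153 + 2*26/(-12)) = √(153 + 2*26*(-1/12)) = √(153 - 13/3) = √(446/3) = √1338/3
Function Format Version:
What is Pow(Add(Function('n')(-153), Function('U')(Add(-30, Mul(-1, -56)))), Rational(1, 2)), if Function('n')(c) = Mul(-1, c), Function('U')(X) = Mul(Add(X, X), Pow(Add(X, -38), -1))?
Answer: Mul(Rational(1, 3), Pow(1338, Rational(1, 2))) ≈ 12.193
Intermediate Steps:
Function('U')(X) = Mul(2, X, Pow(Add(-38, X), -1)) (Function('U')(X) = Mul(Mul(2, X), Pow(Add(-38, X), -1)) = Mul(2, X, Pow(Add(-38, X), -1)))
Pow(Add(Function('n')(-153), Function('U')(Add(-30, Mul(-1, -56)))), Rational(1, 2)) = Pow(Add(Mul(-1, -153), Mul(2, Add(-30, Mul(-1, -56)), Pow(Add(-38, Add(-30, Mul(-1, -56))), -1))), Rational(1, 2)) = Pow(Add(153, Mul(2, Add(-30, 56), Pow(Add(-38, Add(-30, 56)), -1))), Rational(1, 2)) = Pow(Add(153, Mul(2, 26, Pow(Add(-38, 26), -1))), Rational(1, 2)) = Pow(Add(153, Mul(2, 26, Pow(-12, -1))), Rational(1, 2)) = Pow(Add(153, Mul(2, 26, Rational(-1, 12))), Rational(1, 2)) = Pow(Add(153, Rational(-13, 3)), Rational(1, 2)) = Pow(Rational(446, 3), Rational(1, 2)) = Mul(Rational(1, 3), Pow(1338, Rational(1, 2)))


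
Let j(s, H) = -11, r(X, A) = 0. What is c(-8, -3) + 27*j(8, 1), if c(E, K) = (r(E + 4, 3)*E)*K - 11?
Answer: -308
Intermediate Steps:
c(E, K) = -11 (c(E, K) = (0*E)*K - 11 = 0*K - 11 = 0 - 11 = -11)
c(-8, -3) + 27*j(8, 1) = -11 + 27*(-11) = -11 - 297 = -308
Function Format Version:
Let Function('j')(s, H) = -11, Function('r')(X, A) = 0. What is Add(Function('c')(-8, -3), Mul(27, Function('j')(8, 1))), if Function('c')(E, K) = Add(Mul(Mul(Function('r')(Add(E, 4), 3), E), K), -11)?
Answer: -308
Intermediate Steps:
Function('c')(E, K) = -11 (Function('c')(E, K) = Add(Mul(Mul(0, E), K), -11) = Add(Mul(0, K), -11) = Add(0, -11) = -11)
Add(Function('c')(-8, -3), Mul(27, Function('j')(8, 1))) = Add(-11, Mul(27, -11)) = Add(-11, -297) = -308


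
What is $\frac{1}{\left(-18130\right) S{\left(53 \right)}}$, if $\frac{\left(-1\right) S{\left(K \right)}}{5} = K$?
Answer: $\frac{1}{4804450} \approx 2.0814 \cdot 10^{-7}$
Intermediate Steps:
$S{\left(K \right)} = - 5 K$
$\frac{1}{\left(-18130\right) S{\left(53 \right)}} = \frac{1}{\left(-18130\right) \left(\left(-5\right) 53\right)} = - \frac{1}{18130 \left(-265\right)} = \left(- \frac{1}{18130}\right) \left(- \frac{1}{265}\right) = \frac{1}{4804450}$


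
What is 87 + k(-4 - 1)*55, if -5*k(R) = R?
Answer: 142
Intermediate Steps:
k(R) = -R/5
87 + k(-4 - 1)*55 = 87 - (-4 - 1)/5*55 = 87 - ⅕*(-5)*55 = 87 + 1*55 = 87 + 55 = 142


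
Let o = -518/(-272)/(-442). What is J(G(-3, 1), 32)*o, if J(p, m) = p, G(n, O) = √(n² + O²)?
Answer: -259*√10/60112 ≈ -0.013625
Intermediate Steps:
G(n, O) = √(O² + n²)
o = -259/60112 (o = -518*(-1/272)*(-1/442) = (259/136)*(-1/442) = -259/60112 ≈ -0.0043086)
J(G(-3, 1), 32)*o = √(1² + (-3)²)*(-259/60112) = √(1 + 9)*(-259/60112) = √10*(-259/60112) = -259*√10/60112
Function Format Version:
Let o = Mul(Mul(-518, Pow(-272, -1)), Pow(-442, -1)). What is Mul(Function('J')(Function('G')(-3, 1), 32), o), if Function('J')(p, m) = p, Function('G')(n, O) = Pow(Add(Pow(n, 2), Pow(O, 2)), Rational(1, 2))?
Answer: Mul(Rational(-259, 60112), Pow(10, Rational(1, 2))) ≈ -0.013625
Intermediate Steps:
Function('G')(n, O) = Pow(Add(Pow(O, 2), Pow(n, 2)), Rational(1, 2))
o = Rational(-259, 60112) (o = Mul(Mul(-518, Rational(-1, 272)), Rational(-1, 442)) = Mul(Rational(259, 136), Rational(-1, 442)) = Rational(-259, 60112) ≈ -0.0043086)
Mul(Function('J')(Function('G')(-3, 1), 32), o) = Mul(Pow(Add(Pow(1, 2), Pow(-3, 2)), Rational(1, 2)), Rational(-259, 60112)) = Mul(Pow(Add(1, 9), Rational(1, 2)), Rational(-259, 60112)) = Mul(Pow(10, Rational(1, 2)), Rational(-259, 60112)) = Mul(Rational(-259, 60112), Pow(10, Rational(1, 2)))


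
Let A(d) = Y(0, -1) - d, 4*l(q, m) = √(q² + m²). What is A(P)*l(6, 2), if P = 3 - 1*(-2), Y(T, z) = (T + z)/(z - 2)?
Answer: -7*√10/3 ≈ -7.3786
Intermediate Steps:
Y(T, z) = (T + z)/(-2 + z)
l(q, m) = √(m² + q²)/4 (l(q, m) = √(q² + m²)/4 = √(m² + q²)/4)
P = 5 (P = 3 + 2 = 5)
A(d) = ⅓ - d (A(d) = (0 - 1)/(-2 - 1) - d = -1/(-3) - d = -⅓*(-1) - d = ⅓ - d)
A(P)*l(6, 2) = (⅓ - 1*5)*(√(2² + 6²)/4) = (⅓ - 5)*(√(4 + 36)/4) = -7*√40/6 = -7*2*√10/6 = -7*√10/3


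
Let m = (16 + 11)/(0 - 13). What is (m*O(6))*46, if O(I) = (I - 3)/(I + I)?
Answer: -621/26 ≈ -23.885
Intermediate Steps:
O(I) = (-3 + I)/(2*I) (O(I) = (-3 + I)/((2*I)) = (-3 + I)*(1/(2*I)) = (-3 + I)/(2*I))
m = -27/13 (m = 27/(-13) = 27*(-1/13) = -27/13 ≈ -2.0769)
(m*O(6))*46 = -27*(-3 + 6)/(26*6)*46 = -27*3/(26*6)*46 = -27/13*¼*46 = -27/52*46 = -621/26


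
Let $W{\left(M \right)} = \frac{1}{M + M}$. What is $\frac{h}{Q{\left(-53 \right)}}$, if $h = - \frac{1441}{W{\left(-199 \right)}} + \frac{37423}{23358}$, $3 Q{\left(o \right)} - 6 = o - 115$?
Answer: $- \frac{13396270867}{1261332} \approx -10621.0$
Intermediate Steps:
$Q{\left(o \right)} = - \frac{109}{3} + \frac{o}{3}$ ($Q{\left(o \right)} = 2 + \frac{o - 115}{3} = 2 + \frac{-115 + o}{3} = 2 + \left(- \frac{115}{3} + \frac{o}{3}\right) = - \frac{109}{3} + \frac{o}{3}$)
$W{\left(M \right)} = \frac{1}{2 M}$
$h = \frac{13396270867}{23358}$ ($h = - \frac{1441}{\frac{1}{2} \frac{1}{-199}} + \frac{37423}{23358} = - \frac{1441}{\frac{1}{2} \left(- \frac{1}{199}\right)} + 37423 \cdot \frac{1}{23358} = - \frac{1441}{- \frac{1}{398}} + \frac{37423}{23358} = \left(-1441\right) \left(-398\right) + \frac{37423}{23358} = 573518 + \frac{37423}{23358} = \frac{13396270867}{23358} \approx 5.7352 \cdot 10^{5}$)
$\frac{h}{Q{\left(-53 \right)}} = \frac{13396270867}{23358 \left(- \frac{109}{3} + \frac{1}{3} \left(-53\right)\right)} = \frac{13396270867}{23358 \left(- \frac{109}{3} - \frac{53}{3}\right)} = \frac{13396270867}{23358 \left(-54\right)} = \frac{13396270867}{23358} \left(- \frac{1}{54}\right) = - \frac{13396270867}{1261332}$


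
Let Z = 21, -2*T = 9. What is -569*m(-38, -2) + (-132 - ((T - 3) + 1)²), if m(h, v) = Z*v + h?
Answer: 181383/4 ≈ 45346.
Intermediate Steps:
T = -9/2 (T = -½*9 = -9/2 ≈ -4.5000)
m(h, v) = h + 21*v (m(h, v) = 21*v + h = h + 21*v)
-569*m(-38, -2) + (-132 - ((T - 3) + 1)²) = -569*(-38 + 21*(-2)) + (-132 - ((-9/2 - 3) + 1)²) = -569*(-38 - 42) + (-132 - (-15/2 + 1)²) = -569*(-80) + (-132 - (-13/2)²) = 45520 + (-132 - 1*169/4) = 45520 + (-132 - 169/4) = 45520 - 697/4 = 181383/4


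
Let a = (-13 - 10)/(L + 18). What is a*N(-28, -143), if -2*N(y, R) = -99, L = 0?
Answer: -253/4 ≈ -63.250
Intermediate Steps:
N(y, R) = 99/2 (N(y, R) = -½*(-99) = 99/2)
a = -23/18 (a = (-13 - 10)/(0 + 18) = -23/18 ≈ -1.2778)
a*N(-28, -143) = -23/18*99/2 = -253/4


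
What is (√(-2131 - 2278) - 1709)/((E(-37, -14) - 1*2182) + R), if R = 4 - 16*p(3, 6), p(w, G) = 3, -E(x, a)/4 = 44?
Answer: 1709/2402 - I*√4409/2402 ≈ 0.71149 - 0.027644*I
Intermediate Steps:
E(x, a) = -176 (E(x, a) = -4*44 = -176)
R = -44 (R = 4 - 16*3 = 4 - 48 = -44)
(√(-2131 - 2278) - 1709)/((E(-37, -14) - 1*2182) + R) = (√(-2131 - 2278) - 1709)/((-176 - 1*2182) - 44) = (√(-4409) - 1709)/((-176 - 2182) - 44) = (I*√4409 - 1709)/(-2358 - 44) = (-1709 + I*√4409)/(-2402) = (-1709 + I*√4409)*(-1/2402) = 1709/2402 - I*√4409/2402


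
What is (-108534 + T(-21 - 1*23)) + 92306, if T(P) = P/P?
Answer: -16227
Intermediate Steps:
T(P) = 1
(-108534 + T(-21 - 1*23)) + 92306 = (-108534 + 1) + 92306 = -108533 + 92306 = -16227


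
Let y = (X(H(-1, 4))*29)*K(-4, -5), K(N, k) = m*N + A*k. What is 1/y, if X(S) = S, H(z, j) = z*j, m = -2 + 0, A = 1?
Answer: -1/348 ≈ -0.0028736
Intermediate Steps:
m = -2
H(z, j) = j*z
K(N, k) = k - 2*N (K(N, k) = -2*N + 1*k = -2*N + k = k - 2*N)
y = -348 (y = ((4*(-1))*29)*(-5 - 2*(-4)) = (-4*29)*(-5 + 8) = -116*3 = -348)
1/y = 1/(-348) = -1/348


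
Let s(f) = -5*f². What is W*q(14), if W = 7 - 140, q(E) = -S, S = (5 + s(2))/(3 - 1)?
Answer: -1995/2 ≈ -997.50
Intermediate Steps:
S = -15/2 (S = (5 - 5*2²)/(3 - 1) = (5 - 5*4)/2 = (5 - 20)*(½) = -15*½ = -15/2 ≈ -7.5000)
q(E) = 15/2 (q(E) = -1*(-15/2) = 15/2)
W = -133
W*q(14) = -133*15/2 = -1995/2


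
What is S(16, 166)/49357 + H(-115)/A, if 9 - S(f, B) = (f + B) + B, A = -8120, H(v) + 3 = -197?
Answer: 3632/204479 ≈ 0.017762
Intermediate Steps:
H(v) = -200 (H(v) = -3 - 197 = -200)
S(f, B) = 9 - f - 2*B (S(f, B) = 9 - ((f + B) + B) = 9 - ((B + f) + B) = 9 - (f + 2*B) = 9 + (-f - 2*B) = 9 - f - 2*B)
S(16, 166)/49357 + H(-115)/A = (9 - 1*16 - 2*166)/49357 - 200/(-8120) = (9 - 16 - 332)*(1/49357) - 200*(-1/8120) = -339*1/49357 + 5/203 = -339/49357 + 5/203 = 3632/204479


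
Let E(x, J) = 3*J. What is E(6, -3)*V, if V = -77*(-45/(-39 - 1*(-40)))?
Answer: -31185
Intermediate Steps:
V = 3465 (V = -77*(-45/(-39 + 40)) = -77/(1*(-1/45)) = -77/(-1/45) = -77*(-45) = 3465)
E(6, -3)*V = (3*(-3))*3465 = -9*3465 = -31185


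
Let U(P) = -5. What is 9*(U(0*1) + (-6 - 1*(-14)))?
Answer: 27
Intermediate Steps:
9*(U(0*1) + (-6 - 1*(-14))) = 9*(-5 + (-6 - 1*(-14))) = 9*(-5 + (-6 + 14)) = 9*(-5 + 8) = 9*3 = 27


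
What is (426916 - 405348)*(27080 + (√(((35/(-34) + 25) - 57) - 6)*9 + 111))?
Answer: 586455488 + 97056*I*√45118/17 ≈ 5.8646e+8 + 1.2127e+6*I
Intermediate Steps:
(426916 - 405348)*(27080 + (√(((35/(-34) + 25) - 57) - 6)*9 + 111)) = 21568*(27080 + (√(((35*(-1/34) + 25) - 57) - 6)*9 + 111)) = 21568*(27080 + (√(((-35/34 + 25) - 57) - 6)*9 + 111)) = 21568*(27080 + (√((815/34 - 57) - 6)*9 + 111)) = 21568*(27080 + (√(-1123/34 - 6)*9 + 111)) = 21568*(27080 + (√(-1327/34)*9 + 111)) = 21568*(27080 + ((I*√45118/34)*9 + 111)) = 21568*(27080 + (9*I*√45118/34 + 111)) = 21568*(27080 + (111 + 9*I*√45118/34)) = 21568*(27191 + 9*I*√45118/34) = 586455488 + 97056*I*√45118/17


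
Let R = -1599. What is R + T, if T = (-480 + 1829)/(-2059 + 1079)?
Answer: -1568369/980 ≈ -1600.4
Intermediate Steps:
T = -1349/980 (T = 1349/(-980) = 1349*(-1/980) = -1349/980 ≈ -1.3765)
R + T = -1599 - 1349/980 = -1568369/980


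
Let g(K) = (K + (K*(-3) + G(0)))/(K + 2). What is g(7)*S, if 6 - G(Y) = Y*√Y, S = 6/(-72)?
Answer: 2/27 ≈ 0.074074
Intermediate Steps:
S = -1/12 (S = 6*(-1/72) = -1/12 ≈ -0.083333)
G(Y) = 6 - Y^(3/2) (G(Y) = 6 - Y*√Y = 6 - Y^(3/2))
g(K) = (6 - 2*K)/(2 + K) (g(K) = (K + (K*(-3) + (6 - 0^(3/2))))/(K + 2) = (K + (-3*K + (6 - 1*0)))/(2 + K) = (K + (-3*K + (6 + 0)))/(2 + K) = (K + (-3*K + 6))/(2 + K) = (K + (6 - 3*K))/(2 + K) = (6 - 2*K)/(2 + K))
g(7)*S = (2*(3 - 1*7)/(2 + 7))*(-1/12) = (2*(3 - 7)/9)*(-1/12) = (2*(⅑)*(-4))*(-1/12) = -8/9*(-1/12) = 2/27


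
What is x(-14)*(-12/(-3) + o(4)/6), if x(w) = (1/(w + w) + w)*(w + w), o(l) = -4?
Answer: 1310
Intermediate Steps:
x(w) = 2*w*(w + 1/(2*w)) (x(w) = (1/(2*w) + w)*(2*w) = (w + 1/(2*w))*(2*w) = 2*w*(w + 1/(2*w)))
x(-14)*(-12/(-3) + o(4)/6) = (1 + 2*(-14)**2)*(-12/(-3) - 4/6) = (1 + 2*196)*(-12*(-1/3) - 4*1/6) = (1 + 392)*(4 - 2/3) = 393*(10/3) = 1310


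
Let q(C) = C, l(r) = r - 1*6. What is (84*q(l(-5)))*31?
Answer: -28644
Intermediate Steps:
l(r) = -6 + r (l(r) = r - 6 = -6 + r)
(84*q(l(-5)))*31 = (84*(-6 - 5))*31 = (84*(-11))*31 = -924*31 = -28644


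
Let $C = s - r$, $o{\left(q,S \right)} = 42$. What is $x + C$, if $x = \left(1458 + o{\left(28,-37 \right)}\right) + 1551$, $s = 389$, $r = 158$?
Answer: $3282$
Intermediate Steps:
$C = 231$ ($C = 389 - 158 = 231$)
$x = 3051$ ($x = \left(1458 + 42\right) + 1551 = 1500 + 1551 = 3051$)
$x + C = 3051 + 231 = 3282$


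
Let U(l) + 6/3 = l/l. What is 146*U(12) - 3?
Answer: -149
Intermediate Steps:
U(l) = -1 (U(l) = -2 + l/l = -2 + 1 = -1)
146*U(12) - 3 = 146*(-1) - 3 = -146 - 3 = -149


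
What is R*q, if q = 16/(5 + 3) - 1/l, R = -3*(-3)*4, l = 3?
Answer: 60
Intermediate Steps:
R = 36 (R = 9*4 = 36)
q = 5/3 (q = 16/(5 + 3) - 1/3 = 16/8 - 1*1/3 = (1/8)*16 - 1/3 = 2 - 1/3 = 5/3 ≈ 1.6667)
R*q = 36*(5/3) = 60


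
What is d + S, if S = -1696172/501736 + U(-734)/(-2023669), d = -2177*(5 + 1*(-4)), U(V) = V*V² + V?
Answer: -503858469171117/253836897346 ≈ -1985.0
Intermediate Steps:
U(V) = V + V³ (U(V) = V³ + V = V + V³)
d = -2177 (d = -2177*(5 - 4) = -2177*1 = -2177)
S = 48744456351125/253836897346 (S = -1696172/501736 + (-734 + (-734)³)/(-2023669) = -1696172*1/501736 + (-734 - 395446904)*(-1/2023669) = -424043/125434 - 395447638*(-1/2023669) = -424043/125434 + 395447638/2023669 = 48744456351125/253836897346 ≈ 192.03)
d + S = -2177 + 48744456351125/253836897346 = -503858469171117/253836897346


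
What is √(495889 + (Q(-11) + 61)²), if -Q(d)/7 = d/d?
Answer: √498805 ≈ 706.26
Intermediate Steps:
Q(d) = -7 (Q(d) = -7*d/d = -7*1 = -7)
√(495889 + (Q(-11) + 61)²) = √(495889 + (-7 + 61)²) = √(495889 + 54²) = √(495889 + 2916) = √498805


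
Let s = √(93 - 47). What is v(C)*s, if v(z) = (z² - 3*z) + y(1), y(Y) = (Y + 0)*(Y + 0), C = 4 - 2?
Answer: -√46 ≈ -6.7823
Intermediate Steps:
s = √46 ≈ 6.7823
C = 2
y(Y) = Y² (y(Y) = Y*Y = Y²)
v(z) = 1 + z² - 3*z (v(z) = (z² - 3*z) + 1² = (z² - 3*z) + 1 = 1 + z² - 3*z)
v(C)*s = (1 + 2² - 3*2)*√46 = (1 + 4 - 6)*√46 = -√46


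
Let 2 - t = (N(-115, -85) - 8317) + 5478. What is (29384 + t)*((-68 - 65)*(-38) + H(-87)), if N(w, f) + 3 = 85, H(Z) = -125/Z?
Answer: 14137230689/87 ≈ 1.6250e+8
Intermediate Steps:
N(w, f) = 82 (N(w, f) = -3 + 85 = 82)
t = 2759 (t = 2 - ((82 - 8317) + 5478) = 2 - (-8235 + 5478) = 2 - 1*(-2757) = 2 + 2757 = 2759)
(29384 + t)*((-68 - 65)*(-38) + H(-87)) = (29384 + 2759)*((-68 - 65)*(-38) - 125/(-87)) = 32143*(-133*(-38) - 125*(-1/87)) = 32143*(5054 + 125/87) = 32143*(439823/87) = 14137230689/87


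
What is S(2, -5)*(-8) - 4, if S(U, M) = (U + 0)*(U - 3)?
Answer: 12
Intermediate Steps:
S(U, M) = U*(-3 + U)
S(2, -5)*(-8) - 4 = (2*(-3 + 2))*(-8) - 4 = (2*(-1))*(-8) - 4 = -2*(-8) - 4 = 16 - 4 = 12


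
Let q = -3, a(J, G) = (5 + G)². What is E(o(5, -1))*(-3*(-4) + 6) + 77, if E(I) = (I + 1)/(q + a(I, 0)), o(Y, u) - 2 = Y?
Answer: 919/11 ≈ 83.545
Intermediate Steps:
o(Y, u) = 2 + Y
E(I) = 1/22 + I/22 (E(I) = (I + 1)/(-3 + (5 + 0)²) = (1 + I)/(-3 + 5²) = (1 + I)/(-3 + 25) = (1 + I)/22 = (1 + I)*(1/22) = 1/22 + I/22)
E(o(5, -1))*(-3*(-4) + 6) + 77 = (1/22 + (2 + 5)/22)*(-3*(-4) + 6) + 77 = (1/22 + (1/22)*7)*(12 + 6) + 77 = (1/22 + 7/22)*18 + 77 = (4/11)*18 + 77 = 72/11 + 77 = 919/11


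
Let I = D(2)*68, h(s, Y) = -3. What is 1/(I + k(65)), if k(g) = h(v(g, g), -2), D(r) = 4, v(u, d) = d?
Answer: 1/269 ≈ 0.0037175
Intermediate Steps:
k(g) = -3
I = 272 (I = 4*68 = 272)
1/(I + k(65)) = 1/(272 - 3) = 1/269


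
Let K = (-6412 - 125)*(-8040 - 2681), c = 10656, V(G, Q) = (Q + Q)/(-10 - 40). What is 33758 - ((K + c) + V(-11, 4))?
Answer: -1751501871/25 ≈ -7.0060e+7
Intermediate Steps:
V(G, Q) = -Q/25 (V(G, Q) = (2*Q)/(-50) = (2*Q)*(-1/50) = -Q/25)
K = 70083177 (K = -6537*(-10721) = 70083177)
33758 - ((K + c) + V(-11, 4)) = 33758 - ((70083177 + 10656) - 1/25*4) = 33758 - (70093833 - 4/25) = 33758 - 1*1752345821/25 = 33758 - 1752345821/25 = -1751501871/25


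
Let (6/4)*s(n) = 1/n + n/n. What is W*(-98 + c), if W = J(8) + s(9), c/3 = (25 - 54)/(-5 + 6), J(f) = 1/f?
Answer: -34595/216 ≈ -160.16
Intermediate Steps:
s(n) = 2/3 + 2/(3*n) (s(n) = 2*(1/n + n/n)/3 = 2*(1/n + 1)/3 = 2*(1 + 1/n)/3 = 2/3 + 2/(3*n))
c = -87 (c = 3*((25 - 54)/(-5 + 6)) = 3*(-29/1) = 3*(-29*1) = 3*(-29) = -87)
W = 187/216 (W = 1/8 + (2/3)*(1 + 9)/9 = 1/8 + (2/3)*(1/9)*10 = 1/8 + 20/27 = 187/216 ≈ 0.86574)
W*(-98 + c) = 187*(-98 - 87)/216 = (187/216)*(-185) = -34595/216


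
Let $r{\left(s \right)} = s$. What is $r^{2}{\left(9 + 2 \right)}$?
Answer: $121$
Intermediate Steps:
$r^{2}{\left(9 + 2 \right)} = \left(9 + 2\right)^{2} = 11^{2} = 121$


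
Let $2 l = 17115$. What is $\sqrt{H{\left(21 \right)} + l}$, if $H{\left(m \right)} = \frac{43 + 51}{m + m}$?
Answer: $\frac{\sqrt{15099378}}{42} \approx 92.519$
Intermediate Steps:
$H{\left(m \right)} = \frac{47}{m}$ ($H{\left(m \right)} = \frac{94}{2 m} = 94 \frac{1}{2 m} = \frac{47}{m}$)
$l = \frac{17115}{2}$ ($l = \frac{1}{2} \cdot 17115 = \frac{17115}{2} \approx 8557.5$)
$\sqrt{H{\left(21 \right)} + l} = \sqrt{\frac{47}{21} + \frac{17115}{2}} = \sqrt{\frac{359509}{42}} = \frac{\sqrt{15099378}}{42}$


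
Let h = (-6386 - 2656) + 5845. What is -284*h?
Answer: 907948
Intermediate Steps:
h = -3197 (h = -9042 + 5845 = -3197)
-284*h = -284*(-3197) = 907948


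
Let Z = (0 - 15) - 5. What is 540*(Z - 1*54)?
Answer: -39960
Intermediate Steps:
Z = -20 (Z = -15 - 5 = -20)
540*(Z - 1*54) = 540*(-20 - 1*54) = 540*(-20 - 54) = 540*(-74) = -39960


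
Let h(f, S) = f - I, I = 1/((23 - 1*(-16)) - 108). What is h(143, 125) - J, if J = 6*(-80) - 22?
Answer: 44506/69 ≈ 645.01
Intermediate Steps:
I = -1/69 (I = 1/((23 + 16) - 108) = 1/(39 - 108) = 1/(-69) = -1/69 ≈ -0.014493)
J = -502 (J = -480 - 22 = -502)
h(f, S) = 1/69 + f (h(f, S) = f - 1*(-1/69) = f + 1/69 = 1/69 + f)
h(143, 125) - J = (1/69 + 143) - 1*(-502) = 9868/69 + 502 = 44506/69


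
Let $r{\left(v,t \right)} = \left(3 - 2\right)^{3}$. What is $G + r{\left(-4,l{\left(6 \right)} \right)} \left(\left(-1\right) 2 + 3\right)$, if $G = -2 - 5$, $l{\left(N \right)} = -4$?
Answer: $-6$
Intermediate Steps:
$r{\left(v,t \right)} = 1$ ($r{\left(v,t \right)} = \left(3 - 2\right)^{3} = 1^{3} = 1$)
$G = -7$
$G + r{\left(-4,l{\left(6 \right)} \right)} \left(\left(-1\right) 2 + 3\right) = -7 + 1 \left(\left(-1\right) 2 + 3\right) = -7 + 1 \left(-2 + 3\right) = -7 + 1 \cdot 1 = -7 + 1 = -6$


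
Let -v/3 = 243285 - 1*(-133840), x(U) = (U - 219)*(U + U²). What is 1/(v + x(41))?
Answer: -1/1437891 ≈ -6.9546e-7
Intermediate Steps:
x(U) = (-219 + U)*(U + U²)
v = -1131375 (v = -3*(243285 - 1*(-133840)) = -3*(243285 + 133840) = -3*377125 = -1131375)
1/(v + x(41)) = 1/(-1131375 + 41*(-219 + 41² - 218*41)) = 1/(-1131375 + 41*(-219 + 1681 - 8938)) = 1/(-1131375 + 41*(-7476)) = 1/(-1131375 - 306516) = 1/(-1437891) = -1/1437891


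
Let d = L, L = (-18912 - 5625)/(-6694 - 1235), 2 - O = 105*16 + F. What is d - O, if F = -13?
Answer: 4408774/2643 ≈ 1668.1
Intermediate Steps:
O = -1665 (O = 2 - (105*16 - 13) = 2 - (1680 - 13) = 2 - 1*1667 = 2 - 1667 = -1665)
L = 8179/2643 (L = -24537/(-7929) = -24537*(-1/7929) = 8179/2643 ≈ 3.0946)
d = 8179/2643 ≈ 3.0946
d - O = 8179/2643 - 1*(-1665) = 8179/2643 + 1665 = 4408774/2643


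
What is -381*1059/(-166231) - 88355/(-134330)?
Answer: 725122885/235050634 ≈ 3.0850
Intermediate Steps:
-381*1059/(-166231) - 88355/(-134330) = -403479*(-1/166231) - 88355*(-1/134330) = 403479/166231 + 17671/26866 = 725122885/235050634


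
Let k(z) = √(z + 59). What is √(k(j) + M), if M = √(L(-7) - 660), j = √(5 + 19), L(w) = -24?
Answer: √(√(59 + 2*√6) + 6*I*√19) ≈ 4.2037 + 3.1108*I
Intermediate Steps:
j = 2*√6 (j = √24 = 2*√6 ≈ 4.8990)
k(z) = √(59 + z)
M = 6*I*√19 (M = √(-24 - 660) = √(-684) = 6*I*√19 ≈ 26.153*I)
√(k(j) + M) = √(√(59 + 2*√6) + 6*I*√19)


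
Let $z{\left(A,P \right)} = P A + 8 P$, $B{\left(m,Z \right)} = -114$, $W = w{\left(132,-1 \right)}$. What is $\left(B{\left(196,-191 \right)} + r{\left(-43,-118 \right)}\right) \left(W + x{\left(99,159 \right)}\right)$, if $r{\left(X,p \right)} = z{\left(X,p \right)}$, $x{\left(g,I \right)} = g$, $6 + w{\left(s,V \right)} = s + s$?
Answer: $1433712$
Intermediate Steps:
$w{\left(s,V \right)} = -6 + 2 s$ ($w{\left(s,V \right)} = -6 + \left(s + s\right) = -6 + 2 s$)
$W = 258$ ($W = -6 + 2 \cdot 132 = -6 + 264 = 258$)
$z{\left(A,P \right)} = 8 P + A P$ ($z{\left(A,P \right)} = A P + 8 P = 8 P + A P$)
$r{\left(X,p \right)} = p \left(8 + X\right)$
$\left(B{\left(196,-191 \right)} + r{\left(-43,-118 \right)}\right) \left(W + x{\left(99,159 \right)}\right) = \left(-114 - 118 \left(8 - 43\right)\right) \left(258 + 99\right) = \left(-114 - -4130\right) 357 = \left(-114 + 4130\right) 357 = 4016 \cdot 357 = 1433712$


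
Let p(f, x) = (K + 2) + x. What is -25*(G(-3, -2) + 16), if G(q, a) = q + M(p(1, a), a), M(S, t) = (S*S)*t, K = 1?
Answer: -275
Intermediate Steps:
p(f, x) = 3 + x (p(f, x) = (1 + 2) + x = 3 + x)
M(S, t) = t*S² (M(S, t) = S²*t = t*S²)
G(q, a) = q + a*(3 + a)²
-25*(G(-3, -2) + 16) = -25*((-3 - 2*(3 - 2)²) + 16) = -25*((-3 - 2*1²) + 16) = -25*((-3 - 2*1) + 16) = -25*((-3 - 2) + 16) = -25*(-5 + 16) = -25*11 = -275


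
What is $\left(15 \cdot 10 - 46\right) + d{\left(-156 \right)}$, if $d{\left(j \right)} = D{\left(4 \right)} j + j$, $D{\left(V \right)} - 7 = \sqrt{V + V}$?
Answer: $-1144 - 312 \sqrt{2} \approx -1585.2$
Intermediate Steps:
$D{\left(V \right)} = 7 + \sqrt{2} \sqrt{V}$ ($D{\left(V \right)} = 7 + \sqrt{V + V} = 7 + \sqrt{2 V} = 7 + \sqrt{2} \sqrt{V}$)
$d{\left(j \right)} = j + j \left(7 + 2 \sqrt{2}\right)$ ($d{\left(j \right)} = \left(7 + \sqrt{2} \sqrt{4}\right) j + j = \left(7 + \sqrt{2} \cdot 2\right) j + j = \left(7 + 2 \sqrt{2}\right) j + j = j \left(7 + 2 \sqrt{2}\right) + j = j + j \left(7 + 2 \sqrt{2}\right)$)
$\left(15 \cdot 10 - 46\right) + d{\left(-156 \right)} = \left(15 \cdot 10 - 46\right) + 2 \left(-156\right) \left(4 + \sqrt{2}\right) = \left(150 - 46\right) - \left(1248 + 312 \sqrt{2}\right) = 104 - \left(1248 + 312 \sqrt{2}\right) = -1144 - 312 \sqrt{2}$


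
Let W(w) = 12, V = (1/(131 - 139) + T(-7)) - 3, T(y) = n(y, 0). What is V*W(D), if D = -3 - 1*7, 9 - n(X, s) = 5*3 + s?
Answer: -219/2 ≈ -109.50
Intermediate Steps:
n(X, s) = -6 - s (n(X, s) = 9 - (5*3 + s) = 9 - (15 + s) = 9 + (-15 - s) = -6 - s)
T(y) = -6 (T(y) = -6 - 1*0 = -6 + 0 = -6)
V = -73/8 (V = (1/(131 - 139) - 6) - 3 = (1/(-8) - 6) - 3 = (-1/8 - 6) - 3 = -49/8 - 3 = -73/8 ≈ -9.1250)
D = -10 (D = -3 - 7 = -10)
V*W(D) = -73/8*12 = -219/2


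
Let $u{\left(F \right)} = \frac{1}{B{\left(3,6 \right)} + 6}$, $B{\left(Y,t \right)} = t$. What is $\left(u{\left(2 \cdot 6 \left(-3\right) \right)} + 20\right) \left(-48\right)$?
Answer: $-964$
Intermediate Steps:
$u{\left(F \right)} = \frac{1}{12}$ ($u{\left(F \right)} = \frac{1}{6 + 6} = \frac{1}{12}$)
$\left(u{\left(2 \cdot 6 \left(-3\right) \right)} + 20\right) \left(-48\right) = \left(\frac{1}{12} + 20\right) \left(-48\right) = \frac{241}{12} \left(-48\right) = -964$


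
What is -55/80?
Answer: -11/16 ≈ -0.68750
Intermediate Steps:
-55/80 = -55*1/80 = -11/16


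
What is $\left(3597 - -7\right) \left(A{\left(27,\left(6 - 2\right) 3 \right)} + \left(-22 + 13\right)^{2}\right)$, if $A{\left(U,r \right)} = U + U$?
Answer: $486540$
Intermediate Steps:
$A{\left(U,r \right)} = 2 U$
$\left(3597 - -7\right) \left(A{\left(27,\left(6 - 2\right) 3 \right)} + \left(-22 + 13\right)^{2}\right) = \left(3597 - -7\right) \left(2 \cdot 27 + \left(-22 + 13\right)^{2}\right) = \left(3597 - -7\right) \left(54 + \left(-9\right)^{2}\right) = \left(3597 + \left(-10 + 17\right)\right) \left(54 + 81\right) = \left(3597 + 7\right) 135 = 3604 \cdot 135 = 486540$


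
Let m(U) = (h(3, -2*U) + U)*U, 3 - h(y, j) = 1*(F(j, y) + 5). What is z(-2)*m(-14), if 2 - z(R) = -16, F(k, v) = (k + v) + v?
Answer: 12600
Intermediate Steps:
F(k, v) = k + 2*v
z(R) = 18 (z(R) = 2 - 1*(-16) = 2 + 16 = 18)
h(y, j) = -2 - j - 2*y (h(y, j) = 3 - ((j + 2*y) + 5) = 3 - (5 + j + 2*y) = 3 + (-5 - j - 2*y) = -2 - j - 2*y)
m(U) = U*(-8 + 3*U) (m(U) = ((-2 - (-2)*U - 2*3) + U)*U = ((-2 + 2*U - 6) + U)*U = ((-8 + 2*U) + U)*U = (-8 + 3*U)*U = U*(-8 + 3*U))
z(-2)*m(-14) = 18*(-14*(-8 + 3*(-14))) = 18*(-14*(-8 - 42)) = 18*(-14*(-50)) = 18*700 = 12600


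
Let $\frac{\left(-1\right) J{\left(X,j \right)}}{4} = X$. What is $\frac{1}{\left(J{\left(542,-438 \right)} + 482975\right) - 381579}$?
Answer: $\frac{1}{99228} \approx 1.0078 \cdot 10^{-5}$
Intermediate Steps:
$J{\left(X,j \right)} = - 4 X$
$\frac{1}{\left(J{\left(542,-438 \right)} + 482975\right) - 381579} = \frac{1}{\left(\left(-4\right) 542 + 482975\right) - 381579} = \frac{1}{\left(-2168 + 482975\right) - 381579} = \frac{1}{480807 - 381579} = \frac{1}{99228}$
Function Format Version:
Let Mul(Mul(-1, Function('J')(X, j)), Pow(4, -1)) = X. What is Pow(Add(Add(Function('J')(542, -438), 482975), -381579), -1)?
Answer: Rational(1, 99228) ≈ 1.0078e-5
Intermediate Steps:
Function('J')(X, j) = Mul(-4, X)
Pow(Add(Add(Function('J')(542, -438), 482975), -381579), -1) = Pow(Add(Add(Mul(-4, 542), 482975), -381579), -1) = Pow(Add(Add(-2168, 482975), -381579), -1) = Pow(Add(480807, -381579), -1) = Pow(99228, -1) = Rational(1, 99228)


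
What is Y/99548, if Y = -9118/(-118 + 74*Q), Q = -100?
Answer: 4559/374200932 ≈ 1.2183e-5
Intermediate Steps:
Y = 4559/3759 (Y = -9118/(-118 + 74*(-100)) = -9118/(-118 - 7400) = -9118/(-7518) = -9118*(-1/7518) = 4559/3759 ≈ 1.2128)
Y/99548 = (4559/3759)/99548 = (4559/3759)*(1/99548) = 4559/374200932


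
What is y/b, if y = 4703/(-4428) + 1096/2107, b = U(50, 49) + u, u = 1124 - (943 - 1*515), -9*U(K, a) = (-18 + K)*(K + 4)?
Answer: -5056133/4702217184 ≈ -0.0010753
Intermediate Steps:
U(K, a) = -(-18 + K)*(4 + K)/9 (U(K, a) = -(-18 + K)*(K + 4)/9 = -(-18 + K)*(4 + K)/9)
u = 696 (u = 1124 - (943 - 515) = 1124 - 1*428 = 1124 - 428 = 696)
b = 504 (b = (8 - ⅑*50² + (14/9)*50) + 696 = (8 - ⅑*2500 + 700/9) + 696 = (8 - 2500/9 + 700/9) + 696 = -192 + 696 = 504)
y = -5056133/9329796 (y = 4703*(-1/4428) + 1096*(1/2107) = -4703/4428 + 1096/2107 = -5056133/9329796 ≈ -0.54193)
y/b = -5056133/9329796/504 = -5056133/9329796*1/504 = -5056133/4702217184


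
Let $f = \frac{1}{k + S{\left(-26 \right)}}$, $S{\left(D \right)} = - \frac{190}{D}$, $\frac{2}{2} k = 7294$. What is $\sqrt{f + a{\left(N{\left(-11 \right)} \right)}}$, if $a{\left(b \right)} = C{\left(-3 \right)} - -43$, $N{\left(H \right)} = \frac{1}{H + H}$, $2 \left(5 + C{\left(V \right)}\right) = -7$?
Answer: $\frac{\sqrt{1243279626366}}{189834} \approx 5.8737$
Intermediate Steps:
$k = 7294$
$C{\left(V \right)} = - \frac{17}{2}$ ($C{\left(V \right)} = -5 + \frac{1}{2} \left(-7\right) = -5 - \frac{7}{2} = - \frac{17}{2}$)
$N{\left(H \right)} = \frac{1}{2 H}$
$a{\left(b \right)} = \frac{69}{2}$ ($a{\left(b \right)} = - \frac{17}{2} - -43 = - \frac{17}{2} + 43 = \frac{69}{2}$)
$f = \frac{13}{94917}$ ($f = \frac{1}{7294 - \frac{190}{-26}} = \frac{1}{7294 - - \frac{95}{13}} = \frac{1}{7294 + \frac{95}{13}} = \frac{1}{\frac{94917}{13}} = \frac{13}{94917} \approx 0.00013696$)
$\sqrt{f + a{\left(N{\left(-11 \right)} \right)}} = \sqrt{\frac{13}{94917} + \frac{69}{2}} = \sqrt{\frac{6549299}{189834}} = \frac{\sqrt{1243279626366}}{189834}$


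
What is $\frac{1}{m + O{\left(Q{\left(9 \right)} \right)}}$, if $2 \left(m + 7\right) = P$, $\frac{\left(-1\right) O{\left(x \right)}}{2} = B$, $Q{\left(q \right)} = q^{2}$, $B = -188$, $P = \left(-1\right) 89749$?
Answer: $- \frac{2}{89011} \approx -2.2469 \cdot 10^{-5}$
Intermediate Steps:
$P = -89749$
$O{\left(x \right)} = 376$ ($O{\left(x \right)} = \left(-2\right) \left(-188\right) = 376$)
$m = - \frac{89763}{2}$ ($m = -7 + \frac{1}{2} \left(-89749\right) = -7 - \frac{89749}{2} = - \frac{89763}{2} \approx -44882.0$)
$\frac{1}{m + O{\left(Q{\left(9 \right)} \right)}} = \frac{1}{- \frac{89763}{2} + 376} = \frac{1}{- \frac{89011}{2}} = - \frac{2}{89011}$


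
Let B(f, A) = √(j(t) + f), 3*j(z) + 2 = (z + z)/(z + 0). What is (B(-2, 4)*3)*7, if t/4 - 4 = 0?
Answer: 21*I*√2 ≈ 29.698*I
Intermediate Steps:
t = 16 (t = 16 + 4*0 = 16 + 0 = 16)
j(z) = 0 (j(z) = -⅔ + ((z + z)/(z + 0))/3 = -⅔ + ((2*z)/z)/3 = -⅔ + (⅓)*2 = -⅔ + ⅔ = 0)
B(f, A) = √f (B(f, A) = √(0 + f) = √f)
(B(-2, 4)*3)*7 = (√(-2)*3)*7 = ((I*√2)*3)*7 = (3*I*√2)*7 = 21*I*√2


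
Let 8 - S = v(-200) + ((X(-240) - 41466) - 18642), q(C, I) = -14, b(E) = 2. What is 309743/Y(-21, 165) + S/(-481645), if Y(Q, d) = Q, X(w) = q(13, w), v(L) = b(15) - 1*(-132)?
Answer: -21312489593/1444935 ≈ -14750.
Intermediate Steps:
v(L) = 134 (v(L) = 2 - 1*(-132) = 2 + 132 = 134)
X(w) = -14
S = 59996 (S = 8 - (134 + ((-14 - 41466) - 18642)) = 8 - (134 + (-41480 - 18642)) = 8 - (134 - 60122) = 8 - 1*(-59988) = 8 + 59988 = 59996)
309743/Y(-21, 165) + S/(-481645) = 309743/(-21) + 59996/(-481645) = 309743*(-1/21) + 59996*(-1/481645) = -44249/3 - 59996/481645 = -21312489593/1444935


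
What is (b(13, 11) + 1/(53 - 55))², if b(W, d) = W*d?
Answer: 81225/4 ≈ 20306.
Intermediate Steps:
(b(13, 11) + 1/(53 - 55))² = (13*11 + 1/(53 - 55))² = (143 + 1/(-2))² = (143 - ½)² = (285/2)² = 81225/4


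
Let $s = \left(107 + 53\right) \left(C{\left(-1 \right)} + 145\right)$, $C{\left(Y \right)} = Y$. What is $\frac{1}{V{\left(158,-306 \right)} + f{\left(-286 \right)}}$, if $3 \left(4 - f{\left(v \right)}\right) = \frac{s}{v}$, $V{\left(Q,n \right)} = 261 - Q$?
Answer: $\frac{143}{19141} \approx 0.0074709$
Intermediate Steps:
$s = 23040$ ($s = \left(107 + 53\right) \left(-1 + 145\right) = 160 \cdot 144 = 23040$)
$f{\left(v \right)} = 4 - \frac{7680}{v}$ ($f{\left(v \right)} = 4 - \frac{23040 \frac{1}{v}}{3} = 4 - \frac{7680}{v}$)
$\frac{1}{V{\left(158,-306 \right)} + f{\left(-286 \right)}} = \frac{1}{\left(261 - 158\right) - \left(-4 + \frac{7680}{-286}\right)} = \frac{1}{\left(261 - 158\right) + \left(4 - - \frac{3840}{143}\right)} = \frac{1}{103 + \left(4 + \frac{3840}{143}\right)} = \frac{1}{103 + \frac{4412}{143}} = \frac{1}{\frac{19141}{143}} = \frac{143}{19141}$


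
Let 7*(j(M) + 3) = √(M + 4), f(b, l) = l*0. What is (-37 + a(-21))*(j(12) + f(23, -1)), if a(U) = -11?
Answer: 816/7 ≈ 116.57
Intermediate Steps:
f(b, l) = 0
j(M) = -3 + √(4 + M)/7 (j(M) = -3 + √(M + 4)/7 = -3 + √(4 + M)/7)
(-37 + a(-21))*(j(12) + f(23, -1)) = (-37 - 11)*((-3 + √(4 + 12)/7) + 0) = -48*((-3 + √16/7) + 0) = -48*((-3 + (⅐)*4) + 0) = -48*((-3 + 4/7) + 0) = -48*(-17/7 + 0) = -48*(-17/7) = 816/7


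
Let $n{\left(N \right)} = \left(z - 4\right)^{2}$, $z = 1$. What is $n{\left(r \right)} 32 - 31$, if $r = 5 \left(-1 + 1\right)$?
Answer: $257$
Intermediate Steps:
$r = 0$ ($r = 5 \cdot 0 = 0$)
$n{\left(N \right)} = 9$ ($n{\left(N \right)} = \left(1 - 4\right)^{2} = \left(-3\right)^{2} = 9$)
$n{\left(r \right)} 32 - 31 = 9 \cdot 32 - 31 = 288 - 31 = 257$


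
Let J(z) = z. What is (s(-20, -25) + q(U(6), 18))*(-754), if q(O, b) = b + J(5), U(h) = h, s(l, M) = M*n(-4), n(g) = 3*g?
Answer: -243542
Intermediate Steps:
s(l, M) = -12*M (s(l, M) = M*(3*(-4)) = M*(-12) = -12*M)
q(O, b) = 5 + b (q(O, b) = b + 5 = 5 + b)
(s(-20, -25) + q(U(6), 18))*(-754) = (-12*(-25) + (5 + 18))*(-754) = (300 + 23)*(-754) = 323*(-754) = -243542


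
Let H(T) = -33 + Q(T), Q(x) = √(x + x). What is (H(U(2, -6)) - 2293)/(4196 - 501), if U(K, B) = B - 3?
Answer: -2326/3695 + 3*I*√2/3695 ≈ -0.6295 + 0.0011482*I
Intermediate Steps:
U(K, B) = -3 + B
Q(x) = √2*√x (Q(x) = √(2*x) = √2*√x)
H(T) = -33 + √2*√T
(H(U(2, -6)) - 2293)/(4196 - 501) = ((-33 + √2*√(-3 - 6)) - 2293)/(4196 - 501) = ((-33 + √2*√(-9)) - 2293)/3695 = ((-33 + √2*(3*I)) - 2293)*(1/3695) = ((-33 + 3*I*√2) - 2293)*(1/3695) = (-2326 + 3*I*√2)*(1/3695) = -2326/3695 + 3*I*√2/3695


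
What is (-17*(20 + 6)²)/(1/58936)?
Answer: -677292512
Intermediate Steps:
(-17*(20 + 6)²)/(1/58936) = (-17*26²)/(1/58936) = -17*676*58936 = -11492*58936 = -677292512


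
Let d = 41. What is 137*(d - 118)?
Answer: -10549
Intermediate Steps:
137*(d - 118) = 137*(41 - 118) = 137*(-77) = -10549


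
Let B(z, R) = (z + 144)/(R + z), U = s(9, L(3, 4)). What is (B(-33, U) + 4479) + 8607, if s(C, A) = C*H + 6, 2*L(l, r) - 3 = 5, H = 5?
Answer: 78553/6 ≈ 13092.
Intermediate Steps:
L(l, r) = 4 (L(l, r) = 3/2 + (1/2)*5 = 3/2 + 5/2 = 4)
s(C, A) = 6 + 5*C (s(C, A) = C*5 + 6 = 5*C + 6 = 6 + 5*C)
U = 51 (U = 6 + 5*9 = 6 + 45 = 51)
B(z, R) = (144 + z)/(R + z)
(B(-33, U) + 4479) + 8607 = ((144 - 33)/(51 - 33) + 4479) + 8607 = (111/18 + 4479) + 8607 = ((1/18)*111 + 4479) + 8607 = (37/6 + 4479) + 8607 = 26911/6 + 8607 = 78553/6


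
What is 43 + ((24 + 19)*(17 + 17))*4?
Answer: 5891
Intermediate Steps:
43 + ((24 + 19)*(17 + 17))*4 = 43 + (43*34)*4 = 43 + 1462*4 = 43 + 5848 = 5891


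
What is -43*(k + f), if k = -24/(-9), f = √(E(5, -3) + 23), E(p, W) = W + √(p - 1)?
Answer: -344/3 - 43*√22 ≈ -316.35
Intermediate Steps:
E(p, W) = W + √(-1 + p)
f = √22 (f = √((-3 + √(-1 + 5)) + 23) = √((-3 + √4) + 23) = √((-3 + 2) + 23) = √(-1 + 23) = √22 ≈ 4.6904)
k = 8/3 (k = -24*(-⅑) = 8/3 ≈ 2.6667)
-43*(k + f) = -43*(8/3 + √22) = -344/3 - 43*√22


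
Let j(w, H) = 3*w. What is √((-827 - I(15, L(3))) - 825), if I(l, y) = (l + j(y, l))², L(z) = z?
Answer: 2*I*√557 ≈ 47.202*I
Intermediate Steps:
I(l, y) = (l + 3*y)²
√((-827 - I(15, L(3))) - 825) = √((-827 - (15 + 3*3)²) - 825) = √((-827 - (15 + 9)²) - 825) = √((-827 - 1*24²) - 825) = √((-827 - 1*576) - 825) = √((-827 - 576) - 825) = √(-1403 - 825) = √(-2228) = 2*I*√557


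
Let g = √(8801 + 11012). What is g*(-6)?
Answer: -6*√19813 ≈ -844.55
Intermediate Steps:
g = √19813 ≈ 140.76
g*(-6) = √19813*(-6) = -6*√19813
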